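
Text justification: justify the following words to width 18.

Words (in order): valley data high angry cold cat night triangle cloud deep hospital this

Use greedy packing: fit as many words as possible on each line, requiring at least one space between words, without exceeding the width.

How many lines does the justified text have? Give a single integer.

Answer: 5

Derivation:
Line 1: ['valley', 'data', 'high'] (min_width=16, slack=2)
Line 2: ['angry', 'cold', 'cat'] (min_width=14, slack=4)
Line 3: ['night', 'triangle'] (min_width=14, slack=4)
Line 4: ['cloud', 'deep'] (min_width=10, slack=8)
Line 5: ['hospital', 'this'] (min_width=13, slack=5)
Total lines: 5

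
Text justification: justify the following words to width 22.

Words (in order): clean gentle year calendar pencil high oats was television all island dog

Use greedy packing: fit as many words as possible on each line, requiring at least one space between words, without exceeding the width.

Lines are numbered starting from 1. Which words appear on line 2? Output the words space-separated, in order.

Answer: calendar pencil high

Derivation:
Line 1: ['clean', 'gentle', 'year'] (min_width=17, slack=5)
Line 2: ['calendar', 'pencil', 'high'] (min_width=20, slack=2)
Line 3: ['oats', 'was', 'television'] (min_width=19, slack=3)
Line 4: ['all', 'island', 'dog'] (min_width=14, slack=8)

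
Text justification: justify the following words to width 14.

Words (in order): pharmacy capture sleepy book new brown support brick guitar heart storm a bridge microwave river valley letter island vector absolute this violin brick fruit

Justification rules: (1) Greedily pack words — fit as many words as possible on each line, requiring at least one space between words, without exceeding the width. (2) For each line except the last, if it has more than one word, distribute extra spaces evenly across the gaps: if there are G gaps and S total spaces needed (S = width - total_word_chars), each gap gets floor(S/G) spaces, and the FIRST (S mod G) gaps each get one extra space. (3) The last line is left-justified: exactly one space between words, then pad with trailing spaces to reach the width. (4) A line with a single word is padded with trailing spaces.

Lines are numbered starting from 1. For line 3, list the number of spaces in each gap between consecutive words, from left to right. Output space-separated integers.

Line 1: ['pharmacy'] (min_width=8, slack=6)
Line 2: ['capture', 'sleepy'] (min_width=14, slack=0)
Line 3: ['book', 'new', 'brown'] (min_width=14, slack=0)
Line 4: ['support', 'brick'] (min_width=13, slack=1)
Line 5: ['guitar', 'heart'] (min_width=12, slack=2)
Line 6: ['storm', 'a', 'bridge'] (min_width=14, slack=0)
Line 7: ['microwave'] (min_width=9, slack=5)
Line 8: ['river', 'valley'] (min_width=12, slack=2)
Line 9: ['letter', 'island'] (min_width=13, slack=1)
Line 10: ['vector'] (min_width=6, slack=8)
Line 11: ['absolute', 'this'] (min_width=13, slack=1)
Line 12: ['violin', 'brick'] (min_width=12, slack=2)
Line 13: ['fruit'] (min_width=5, slack=9)

Answer: 1 1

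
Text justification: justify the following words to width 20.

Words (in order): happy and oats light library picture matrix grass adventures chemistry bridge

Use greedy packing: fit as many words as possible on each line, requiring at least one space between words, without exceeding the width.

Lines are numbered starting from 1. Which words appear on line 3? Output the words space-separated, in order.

Answer: matrix grass

Derivation:
Line 1: ['happy', 'and', 'oats', 'light'] (min_width=20, slack=0)
Line 2: ['library', 'picture'] (min_width=15, slack=5)
Line 3: ['matrix', 'grass'] (min_width=12, slack=8)
Line 4: ['adventures', 'chemistry'] (min_width=20, slack=0)
Line 5: ['bridge'] (min_width=6, slack=14)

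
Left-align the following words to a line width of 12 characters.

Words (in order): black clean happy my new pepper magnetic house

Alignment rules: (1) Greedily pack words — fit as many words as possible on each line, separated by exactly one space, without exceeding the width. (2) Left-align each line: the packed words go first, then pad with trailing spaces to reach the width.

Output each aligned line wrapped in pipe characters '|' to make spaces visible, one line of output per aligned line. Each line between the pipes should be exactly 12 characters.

Answer: |black clean |
|happy my new|
|pepper      |
|magnetic    |
|house       |

Derivation:
Line 1: ['black', 'clean'] (min_width=11, slack=1)
Line 2: ['happy', 'my', 'new'] (min_width=12, slack=0)
Line 3: ['pepper'] (min_width=6, slack=6)
Line 4: ['magnetic'] (min_width=8, slack=4)
Line 5: ['house'] (min_width=5, slack=7)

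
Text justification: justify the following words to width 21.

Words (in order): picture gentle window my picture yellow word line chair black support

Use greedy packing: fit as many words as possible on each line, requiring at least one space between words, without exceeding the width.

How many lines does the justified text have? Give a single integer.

Answer: 4

Derivation:
Line 1: ['picture', 'gentle', 'window'] (min_width=21, slack=0)
Line 2: ['my', 'picture', 'yellow'] (min_width=17, slack=4)
Line 3: ['word', 'line', 'chair', 'black'] (min_width=21, slack=0)
Line 4: ['support'] (min_width=7, slack=14)
Total lines: 4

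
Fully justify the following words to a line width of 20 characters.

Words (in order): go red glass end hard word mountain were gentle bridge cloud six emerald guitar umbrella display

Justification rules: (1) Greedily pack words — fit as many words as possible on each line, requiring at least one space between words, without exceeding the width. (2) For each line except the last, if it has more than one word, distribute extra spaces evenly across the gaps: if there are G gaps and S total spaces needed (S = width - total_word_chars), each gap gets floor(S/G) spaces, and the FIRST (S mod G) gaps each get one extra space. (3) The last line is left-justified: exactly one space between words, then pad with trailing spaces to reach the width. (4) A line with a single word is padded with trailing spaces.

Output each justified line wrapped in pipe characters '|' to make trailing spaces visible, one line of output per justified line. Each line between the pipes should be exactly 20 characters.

Line 1: ['go', 'red', 'glass', 'end'] (min_width=16, slack=4)
Line 2: ['hard', 'word', 'mountain'] (min_width=18, slack=2)
Line 3: ['were', 'gentle', 'bridge'] (min_width=18, slack=2)
Line 4: ['cloud', 'six', 'emerald'] (min_width=17, slack=3)
Line 5: ['guitar', 'umbrella'] (min_width=15, slack=5)
Line 6: ['display'] (min_width=7, slack=13)

Answer: |go   red  glass  end|
|hard  word  mountain|
|were  gentle  bridge|
|cloud   six  emerald|
|guitar      umbrella|
|display             |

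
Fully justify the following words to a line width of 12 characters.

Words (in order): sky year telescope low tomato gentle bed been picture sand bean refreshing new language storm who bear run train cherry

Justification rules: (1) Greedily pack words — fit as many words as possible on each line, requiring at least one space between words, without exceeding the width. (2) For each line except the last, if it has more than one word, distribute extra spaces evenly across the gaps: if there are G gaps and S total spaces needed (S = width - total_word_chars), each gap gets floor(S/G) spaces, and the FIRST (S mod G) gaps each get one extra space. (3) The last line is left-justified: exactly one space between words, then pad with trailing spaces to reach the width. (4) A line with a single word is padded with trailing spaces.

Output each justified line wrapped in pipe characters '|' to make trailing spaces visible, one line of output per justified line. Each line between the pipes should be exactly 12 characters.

Answer: |sky     year|
|telescope   |
|low   tomato|
|gentle   bed|
|been picture|
|sand    bean|
|refreshing  |
|new language|
|storm    who|
|bear     run|
|train cherry|

Derivation:
Line 1: ['sky', 'year'] (min_width=8, slack=4)
Line 2: ['telescope'] (min_width=9, slack=3)
Line 3: ['low', 'tomato'] (min_width=10, slack=2)
Line 4: ['gentle', 'bed'] (min_width=10, slack=2)
Line 5: ['been', 'picture'] (min_width=12, slack=0)
Line 6: ['sand', 'bean'] (min_width=9, slack=3)
Line 7: ['refreshing'] (min_width=10, slack=2)
Line 8: ['new', 'language'] (min_width=12, slack=0)
Line 9: ['storm', 'who'] (min_width=9, slack=3)
Line 10: ['bear', 'run'] (min_width=8, slack=4)
Line 11: ['train', 'cherry'] (min_width=12, slack=0)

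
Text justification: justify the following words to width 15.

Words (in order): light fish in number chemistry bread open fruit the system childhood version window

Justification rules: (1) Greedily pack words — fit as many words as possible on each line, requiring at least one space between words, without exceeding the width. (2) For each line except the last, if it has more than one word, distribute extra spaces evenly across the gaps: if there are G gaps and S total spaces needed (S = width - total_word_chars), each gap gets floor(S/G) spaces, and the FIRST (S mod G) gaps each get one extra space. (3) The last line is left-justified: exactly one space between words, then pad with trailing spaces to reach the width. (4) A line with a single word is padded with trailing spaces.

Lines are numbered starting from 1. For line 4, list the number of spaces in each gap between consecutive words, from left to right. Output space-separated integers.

Answer: 2 1

Derivation:
Line 1: ['light', 'fish', 'in'] (min_width=13, slack=2)
Line 2: ['number'] (min_width=6, slack=9)
Line 3: ['chemistry', 'bread'] (min_width=15, slack=0)
Line 4: ['open', 'fruit', 'the'] (min_width=14, slack=1)
Line 5: ['system'] (min_width=6, slack=9)
Line 6: ['childhood'] (min_width=9, slack=6)
Line 7: ['version', 'window'] (min_width=14, slack=1)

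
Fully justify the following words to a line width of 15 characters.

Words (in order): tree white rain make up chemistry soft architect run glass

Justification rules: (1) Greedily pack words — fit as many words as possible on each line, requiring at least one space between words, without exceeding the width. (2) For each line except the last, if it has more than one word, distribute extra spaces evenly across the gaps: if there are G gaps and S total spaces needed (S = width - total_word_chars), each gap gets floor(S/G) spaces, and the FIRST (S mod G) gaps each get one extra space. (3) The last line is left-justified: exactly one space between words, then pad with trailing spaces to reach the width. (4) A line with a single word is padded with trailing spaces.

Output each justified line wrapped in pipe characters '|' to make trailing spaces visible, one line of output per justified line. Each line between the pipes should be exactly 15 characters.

Answer: |tree white rain|
|make         up|
|chemistry  soft|
|architect   run|
|glass          |

Derivation:
Line 1: ['tree', 'white', 'rain'] (min_width=15, slack=0)
Line 2: ['make', 'up'] (min_width=7, slack=8)
Line 3: ['chemistry', 'soft'] (min_width=14, slack=1)
Line 4: ['architect', 'run'] (min_width=13, slack=2)
Line 5: ['glass'] (min_width=5, slack=10)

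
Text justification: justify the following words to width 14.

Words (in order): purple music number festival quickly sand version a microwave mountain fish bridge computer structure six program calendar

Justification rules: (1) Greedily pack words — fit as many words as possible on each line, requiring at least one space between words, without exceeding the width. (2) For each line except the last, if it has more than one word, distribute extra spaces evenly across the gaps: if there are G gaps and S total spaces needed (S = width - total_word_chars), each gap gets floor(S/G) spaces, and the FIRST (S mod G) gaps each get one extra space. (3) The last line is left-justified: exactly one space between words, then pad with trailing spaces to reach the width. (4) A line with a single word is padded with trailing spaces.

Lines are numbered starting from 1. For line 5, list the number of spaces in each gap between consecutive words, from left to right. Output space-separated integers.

Answer: 6

Derivation:
Line 1: ['purple', 'music'] (min_width=12, slack=2)
Line 2: ['number'] (min_width=6, slack=8)
Line 3: ['festival'] (min_width=8, slack=6)
Line 4: ['quickly', 'sand'] (min_width=12, slack=2)
Line 5: ['version', 'a'] (min_width=9, slack=5)
Line 6: ['microwave'] (min_width=9, slack=5)
Line 7: ['mountain', 'fish'] (min_width=13, slack=1)
Line 8: ['bridge'] (min_width=6, slack=8)
Line 9: ['computer'] (min_width=8, slack=6)
Line 10: ['structure', 'six'] (min_width=13, slack=1)
Line 11: ['program'] (min_width=7, slack=7)
Line 12: ['calendar'] (min_width=8, slack=6)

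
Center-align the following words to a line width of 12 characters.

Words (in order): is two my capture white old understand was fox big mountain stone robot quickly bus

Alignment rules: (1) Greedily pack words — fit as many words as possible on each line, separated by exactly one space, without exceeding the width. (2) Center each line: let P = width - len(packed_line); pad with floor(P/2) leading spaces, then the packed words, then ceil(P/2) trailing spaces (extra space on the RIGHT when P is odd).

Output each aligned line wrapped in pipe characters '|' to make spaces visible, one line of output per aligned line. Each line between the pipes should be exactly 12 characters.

Line 1: ['is', 'two', 'my'] (min_width=9, slack=3)
Line 2: ['capture'] (min_width=7, slack=5)
Line 3: ['white', 'old'] (min_width=9, slack=3)
Line 4: ['understand'] (min_width=10, slack=2)
Line 5: ['was', 'fox', 'big'] (min_width=11, slack=1)
Line 6: ['mountain'] (min_width=8, slack=4)
Line 7: ['stone', 'robot'] (min_width=11, slack=1)
Line 8: ['quickly', 'bus'] (min_width=11, slack=1)

Answer: | is two my  |
|  capture   |
| white old  |
| understand |
|was fox big |
|  mountain  |
|stone robot |
|quickly bus |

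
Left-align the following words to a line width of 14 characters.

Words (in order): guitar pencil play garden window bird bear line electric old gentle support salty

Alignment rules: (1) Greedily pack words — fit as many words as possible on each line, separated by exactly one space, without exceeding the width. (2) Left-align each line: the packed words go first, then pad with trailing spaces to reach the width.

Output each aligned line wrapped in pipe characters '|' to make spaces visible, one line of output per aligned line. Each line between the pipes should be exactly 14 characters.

Line 1: ['guitar', 'pencil'] (min_width=13, slack=1)
Line 2: ['play', 'garden'] (min_width=11, slack=3)
Line 3: ['window', 'bird'] (min_width=11, slack=3)
Line 4: ['bear', 'line'] (min_width=9, slack=5)
Line 5: ['electric', 'old'] (min_width=12, slack=2)
Line 6: ['gentle', 'support'] (min_width=14, slack=0)
Line 7: ['salty'] (min_width=5, slack=9)

Answer: |guitar pencil |
|play garden   |
|window bird   |
|bear line     |
|electric old  |
|gentle support|
|salty         |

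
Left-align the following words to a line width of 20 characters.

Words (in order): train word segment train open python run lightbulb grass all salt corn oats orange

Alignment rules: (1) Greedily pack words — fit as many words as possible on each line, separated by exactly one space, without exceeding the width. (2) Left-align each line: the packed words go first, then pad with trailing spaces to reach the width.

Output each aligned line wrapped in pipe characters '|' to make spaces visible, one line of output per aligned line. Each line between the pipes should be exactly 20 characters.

Answer: |train word segment  |
|train open python   |
|run lightbulb grass |
|all salt corn oats  |
|orange              |

Derivation:
Line 1: ['train', 'word', 'segment'] (min_width=18, slack=2)
Line 2: ['train', 'open', 'python'] (min_width=17, slack=3)
Line 3: ['run', 'lightbulb', 'grass'] (min_width=19, slack=1)
Line 4: ['all', 'salt', 'corn', 'oats'] (min_width=18, slack=2)
Line 5: ['orange'] (min_width=6, slack=14)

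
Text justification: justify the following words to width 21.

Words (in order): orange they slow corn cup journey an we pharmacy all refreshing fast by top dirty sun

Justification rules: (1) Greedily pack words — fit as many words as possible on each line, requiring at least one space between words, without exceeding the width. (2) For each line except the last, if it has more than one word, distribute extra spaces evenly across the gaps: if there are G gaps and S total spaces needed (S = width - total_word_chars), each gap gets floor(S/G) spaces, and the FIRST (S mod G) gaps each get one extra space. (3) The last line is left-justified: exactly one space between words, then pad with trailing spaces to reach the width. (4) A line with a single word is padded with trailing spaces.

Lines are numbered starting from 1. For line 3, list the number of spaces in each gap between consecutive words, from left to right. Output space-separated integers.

Answer: 10

Derivation:
Line 1: ['orange', 'they', 'slow', 'corn'] (min_width=21, slack=0)
Line 2: ['cup', 'journey', 'an', 'we'] (min_width=17, slack=4)
Line 3: ['pharmacy', 'all'] (min_width=12, slack=9)
Line 4: ['refreshing', 'fast', 'by'] (min_width=18, slack=3)
Line 5: ['top', 'dirty', 'sun'] (min_width=13, slack=8)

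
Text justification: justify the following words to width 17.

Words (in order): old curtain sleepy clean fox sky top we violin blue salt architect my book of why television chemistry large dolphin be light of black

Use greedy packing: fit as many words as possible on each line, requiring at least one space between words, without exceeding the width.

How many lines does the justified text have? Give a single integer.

Line 1: ['old', 'curtain'] (min_width=11, slack=6)
Line 2: ['sleepy', 'clean', 'fox'] (min_width=16, slack=1)
Line 3: ['sky', 'top', 'we', 'violin'] (min_width=17, slack=0)
Line 4: ['blue', 'salt'] (min_width=9, slack=8)
Line 5: ['architect', 'my', 'book'] (min_width=17, slack=0)
Line 6: ['of', 'why', 'television'] (min_width=17, slack=0)
Line 7: ['chemistry', 'large'] (min_width=15, slack=2)
Line 8: ['dolphin', 'be', 'light'] (min_width=16, slack=1)
Line 9: ['of', 'black'] (min_width=8, slack=9)
Total lines: 9

Answer: 9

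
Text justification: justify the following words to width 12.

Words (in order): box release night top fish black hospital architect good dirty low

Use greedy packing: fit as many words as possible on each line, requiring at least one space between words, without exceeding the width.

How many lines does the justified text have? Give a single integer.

Line 1: ['box', 'release'] (min_width=11, slack=1)
Line 2: ['night', 'top'] (min_width=9, slack=3)
Line 3: ['fish', 'black'] (min_width=10, slack=2)
Line 4: ['hospital'] (min_width=8, slack=4)
Line 5: ['architect'] (min_width=9, slack=3)
Line 6: ['good', 'dirty'] (min_width=10, slack=2)
Line 7: ['low'] (min_width=3, slack=9)
Total lines: 7

Answer: 7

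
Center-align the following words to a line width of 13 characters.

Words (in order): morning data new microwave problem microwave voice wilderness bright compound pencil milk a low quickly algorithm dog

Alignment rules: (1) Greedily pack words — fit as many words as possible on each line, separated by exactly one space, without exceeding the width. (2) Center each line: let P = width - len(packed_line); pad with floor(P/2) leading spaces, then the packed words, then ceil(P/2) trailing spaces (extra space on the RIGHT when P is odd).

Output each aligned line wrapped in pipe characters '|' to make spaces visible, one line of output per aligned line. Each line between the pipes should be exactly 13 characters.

Answer: |morning data |
|new microwave|
|   problem   |
|  microwave  |
|    voice    |
| wilderness  |
|   bright    |
|  compound   |
|pencil milk a|
| low quickly |
|algorithm dog|

Derivation:
Line 1: ['morning', 'data'] (min_width=12, slack=1)
Line 2: ['new', 'microwave'] (min_width=13, slack=0)
Line 3: ['problem'] (min_width=7, slack=6)
Line 4: ['microwave'] (min_width=9, slack=4)
Line 5: ['voice'] (min_width=5, slack=8)
Line 6: ['wilderness'] (min_width=10, slack=3)
Line 7: ['bright'] (min_width=6, slack=7)
Line 8: ['compound'] (min_width=8, slack=5)
Line 9: ['pencil', 'milk', 'a'] (min_width=13, slack=0)
Line 10: ['low', 'quickly'] (min_width=11, slack=2)
Line 11: ['algorithm', 'dog'] (min_width=13, slack=0)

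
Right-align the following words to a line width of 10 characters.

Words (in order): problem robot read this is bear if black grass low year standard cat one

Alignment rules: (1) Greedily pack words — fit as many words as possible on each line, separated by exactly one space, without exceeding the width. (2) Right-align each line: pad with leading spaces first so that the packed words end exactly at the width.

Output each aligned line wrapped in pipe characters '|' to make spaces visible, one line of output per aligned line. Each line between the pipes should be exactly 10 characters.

Answer: |   problem|
|robot read|
|   this is|
|   bear if|
|     black|
| grass low|
|      year|
|  standard|
|   cat one|

Derivation:
Line 1: ['problem'] (min_width=7, slack=3)
Line 2: ['robot', 'read'] (min_width=10, slack=0)
Line 3: ['this', 'is'] (min_width=7, slack=3)
Line 4: ['bear', 'if'] (min_width=7, slack=3)
Line 5: ['black'] (min_width=5, slack=5)
Line 6: ['grass', 'low'] (min_width=9, slack=1)
Line 7: ['year'] (min_width=4, slack=6)
Line 8: ['standard'] (min_width=8, slack=2)
Line 9: ['cat', 'one'] (min_width=7, slack=3)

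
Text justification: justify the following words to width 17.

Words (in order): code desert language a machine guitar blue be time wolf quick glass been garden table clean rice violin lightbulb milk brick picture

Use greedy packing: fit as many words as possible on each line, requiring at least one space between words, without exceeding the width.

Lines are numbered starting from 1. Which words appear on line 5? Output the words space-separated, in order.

Answer: quick glass been

Derivation:
Line 1: ['code', 'desert'] (min_width=11, slack=6)
Line 2: ['language', 'a'] (min_width=10, slack=7)
Line 3: ['machine', 'guitar'] (min_width=14, slack=3)
Line 4: ['blue', 'be', 'time', 'wolf'] (min_width=17, slack=0)
Line 5: ['quick', 'glass', 'been'] (min_width=16, slack=1)
Line 6: ['garden', 'table'] (min_width=12, slack=5)
Line 7: ['clean', 'rice', 'violin'] (min_width=17, slack=0)
Line 8: ['lightbulb', 'milk'] (min_width=14, slack=3)
Line 9: ['brick', 'picture'] (min_width=13, slack=4)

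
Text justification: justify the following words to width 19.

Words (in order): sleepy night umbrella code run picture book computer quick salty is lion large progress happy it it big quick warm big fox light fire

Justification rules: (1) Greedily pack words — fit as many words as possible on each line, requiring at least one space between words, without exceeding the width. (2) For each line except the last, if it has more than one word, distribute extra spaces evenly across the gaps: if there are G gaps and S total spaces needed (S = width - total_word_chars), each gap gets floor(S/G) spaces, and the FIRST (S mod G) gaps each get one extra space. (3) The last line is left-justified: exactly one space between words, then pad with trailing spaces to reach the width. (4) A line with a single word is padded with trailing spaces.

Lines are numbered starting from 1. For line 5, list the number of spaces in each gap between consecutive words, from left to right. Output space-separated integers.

Line 1: ['sleepy', 'night'] (min_width=12, slack=7)
Line 2: ['umbrella', 'code', 'run'] (min_width=17, slack=2)
Line 3: ['picture', 'book'] (min_width=12, slack=7)
Line 4: ['computer', 'quick'] (min_width=14, slack=5)
Line 5: ['salty', 'is', 'lion', 'large'] (min_width=19, slack=0)
Line 6: ['progress', 'happy', 'it'] (min_width=17, slack=2)
Line 7: ['it', 'big', 'quick', 'warm'] (min_width=17, slack=2)
Line 8: ['big', 'fox', 'light', 'fire'] (min_width=18, slack=1)

Answer: 1 1 1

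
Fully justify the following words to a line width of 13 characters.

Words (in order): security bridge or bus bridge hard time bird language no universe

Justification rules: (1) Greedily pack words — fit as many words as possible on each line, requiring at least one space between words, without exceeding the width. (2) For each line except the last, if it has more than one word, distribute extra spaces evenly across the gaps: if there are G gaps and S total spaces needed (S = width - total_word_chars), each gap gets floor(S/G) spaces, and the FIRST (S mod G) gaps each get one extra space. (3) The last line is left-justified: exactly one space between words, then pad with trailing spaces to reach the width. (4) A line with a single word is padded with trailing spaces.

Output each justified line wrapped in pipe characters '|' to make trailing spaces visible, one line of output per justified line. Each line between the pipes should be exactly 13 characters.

Line 1: ['security'] (min_width=8, slack=5)
Line 2: ['bridge', 'or', 'bus'] (min_width=13, slack=0)
Line 3: ['bridge', 'hard'] (min_width=11, slack=2)
Line 4: ['time', 'bird'] (min_width=9, slack=4)
Line 5: ['language', 'no'] (min_width=11, slack=2)
Line 6: ['universe'] (min_width=8, slack=5)

Answer: |security     |
|bridge or bus|
|bridge   hard|
|time     bird|
|language   no|
|universe     |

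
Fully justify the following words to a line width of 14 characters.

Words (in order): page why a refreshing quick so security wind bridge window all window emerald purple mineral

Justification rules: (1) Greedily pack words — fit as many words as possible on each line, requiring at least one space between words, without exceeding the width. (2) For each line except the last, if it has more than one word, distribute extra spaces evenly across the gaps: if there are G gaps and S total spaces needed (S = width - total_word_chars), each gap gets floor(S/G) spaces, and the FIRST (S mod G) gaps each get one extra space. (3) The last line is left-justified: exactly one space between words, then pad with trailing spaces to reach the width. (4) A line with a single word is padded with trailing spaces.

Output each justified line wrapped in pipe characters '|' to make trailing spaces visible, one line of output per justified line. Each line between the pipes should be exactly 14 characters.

Line 1: ['page', 'why', 'a'] (min_width=10, slack=4)
Line 2: ['refreshing'] (min_width=10, slack=4)
Line 3: ['quick', 'so'] (min_width=8, slack=6)
Line 4: ['security', 'wind'] (min_width=13, slack=1)
Line 5: ['bridge', 'window'] (min_width=13, slack=1)
Line 6: ['all', 'window'] (min_width=10, slack=4)
Line 7: ['emerald', 'purple'] (min_width=14, slack=0)
Line 8: ['mineral'] (min_width=7, slack=7)

Answer: |page   why   a|
|refreshing    |
|quick       so|
|security  wind|
|bridge  window|
|all     window|
|emerald purple|
|mineral       |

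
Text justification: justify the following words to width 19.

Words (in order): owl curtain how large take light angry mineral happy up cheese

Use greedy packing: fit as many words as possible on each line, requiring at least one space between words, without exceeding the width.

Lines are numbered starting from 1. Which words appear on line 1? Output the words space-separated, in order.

Line 1: ['owl', 'curtain', 'how'] (min_width=15, slack=4)
Line 2: ['large', 'take', 'light'] (min_width=16, slack=3)
Line 3: ['angry', 'mineral', 'happy'] (min_width=19, slack=0)
Line 4: ['up', 'cheese'] (min_width=9, slack=10)

Answer: owl curtain how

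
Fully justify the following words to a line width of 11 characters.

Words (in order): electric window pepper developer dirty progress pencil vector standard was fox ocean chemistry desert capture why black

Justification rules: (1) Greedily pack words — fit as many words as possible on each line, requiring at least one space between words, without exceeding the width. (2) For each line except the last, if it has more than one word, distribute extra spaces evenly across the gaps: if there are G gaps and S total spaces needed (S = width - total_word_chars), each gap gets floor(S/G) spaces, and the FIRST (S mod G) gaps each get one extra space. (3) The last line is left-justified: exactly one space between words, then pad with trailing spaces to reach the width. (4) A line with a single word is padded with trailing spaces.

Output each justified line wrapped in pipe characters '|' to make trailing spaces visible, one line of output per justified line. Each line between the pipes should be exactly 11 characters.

Line 1: ['electric'] (min_width=8, slack=3)
Line 2: ['window'] (min_width=6, slack=5)
Line 3: ['pepper'] (min_width=6, slack=5)
Line 4: ['developer'] (min_width=9, slack=2)
Line 5: ['dirty'] (min_width=5, slack=6)
Line 6: ['progress'] (min_width=8, slack=3)
Line 7: ['pencil'] (min_width=6, slack=5)
Line 8: ['vector'] (min_width=6, slack=5)
Line 9: ['standard'] (min_width=8, slack=3)
Line 10: ['was', 'fox'] (min_width=7, slack=4)
Line 11: ['ocean'] (min_width=5, slack=6)
Line 12: ['chemistry'] (min_width=9, slack=2)
Line 13: ['desert'] (min_width=6, slack=5)
Line 14: ['capture', 'why'] (min_width=11, slack=0)
Line 15: ['black'] (min_width=5, slack=6)

Answer: |electric   |
|window     |
|pepper     |
|developer  |
|dirty      |
|progress   |
|pencil     |
|vector     |
|standard   |
|was     fox|
|ocean      |
|chemistry  |
|desert     |
|capture why|
|black      |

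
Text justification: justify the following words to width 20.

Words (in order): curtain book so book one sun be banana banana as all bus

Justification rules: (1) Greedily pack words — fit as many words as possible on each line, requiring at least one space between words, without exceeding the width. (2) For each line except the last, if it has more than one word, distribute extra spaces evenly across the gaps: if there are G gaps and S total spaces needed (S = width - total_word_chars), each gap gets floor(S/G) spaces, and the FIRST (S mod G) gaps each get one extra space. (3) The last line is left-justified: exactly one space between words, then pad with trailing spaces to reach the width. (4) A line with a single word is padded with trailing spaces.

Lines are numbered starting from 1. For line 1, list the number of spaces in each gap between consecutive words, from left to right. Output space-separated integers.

Line 1: ['curtain', 'book', 'so', 'book'] (min_width=20, slack=0)
Line 2: ['one', 'sun', 'be', 'banana'] (min_width=17, slack=3)
Line 3: ['banana', 'as', 'all', 'bus'] (min_width=17, slack=3)

Answer: 1 1 1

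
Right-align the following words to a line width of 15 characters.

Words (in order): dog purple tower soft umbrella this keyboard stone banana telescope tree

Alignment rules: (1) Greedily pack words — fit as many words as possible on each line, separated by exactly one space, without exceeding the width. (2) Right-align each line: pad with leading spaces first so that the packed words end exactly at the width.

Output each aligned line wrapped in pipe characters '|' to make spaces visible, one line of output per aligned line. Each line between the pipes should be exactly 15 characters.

Line 1: ['dog', 'purple'] (min_width=10, slack=5)
Line 2: ['tower', 'soft'] (min_width=10, slack=5)
Line 3: ['umbrella', 'this'] (min_width=13, slack=2)
Line 4: ['keyboard', 'stone'] (min_width=14, slack=1)
Line 5: ['banana'] (min_width=6, slack=9)
Line 6: ['telescope', 'tree'] (min_width=14, slack=1)

Answer: |     dog purple|
|     tower soft|
|  umbrella this|
| keyboard stone|
|         banana|
| telescope tree|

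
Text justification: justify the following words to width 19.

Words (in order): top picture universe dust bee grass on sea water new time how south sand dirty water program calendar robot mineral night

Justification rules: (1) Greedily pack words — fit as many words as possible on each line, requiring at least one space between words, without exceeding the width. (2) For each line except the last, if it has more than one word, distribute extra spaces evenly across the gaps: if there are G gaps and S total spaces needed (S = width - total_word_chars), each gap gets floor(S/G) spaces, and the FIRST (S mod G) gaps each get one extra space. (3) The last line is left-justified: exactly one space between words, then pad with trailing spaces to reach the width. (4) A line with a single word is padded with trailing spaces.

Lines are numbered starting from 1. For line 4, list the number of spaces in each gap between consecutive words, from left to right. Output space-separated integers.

Line 1: ['top', 'picture'] (min_width=11, slack=8)
Line 2: ['universe', 'dust', 'bee'] (min_width=17, slack=2)
Line 3: ['grass', 'on', 'sea', 'water'] (min_width=18, slack=1)
Line 4: ['new', 'time', 'how', 'south'] (min_width=18, slack=1)
Line 5: ['sand', 'dirty', 'water'] (min_width=16, slack=3)
Line 6: ['program', 'calendar'] (min_width=16, slack=3)
Line 7: ['robot', 'mineral', 'night'] (min_width=19, slack=0)

Answer: 2 1 1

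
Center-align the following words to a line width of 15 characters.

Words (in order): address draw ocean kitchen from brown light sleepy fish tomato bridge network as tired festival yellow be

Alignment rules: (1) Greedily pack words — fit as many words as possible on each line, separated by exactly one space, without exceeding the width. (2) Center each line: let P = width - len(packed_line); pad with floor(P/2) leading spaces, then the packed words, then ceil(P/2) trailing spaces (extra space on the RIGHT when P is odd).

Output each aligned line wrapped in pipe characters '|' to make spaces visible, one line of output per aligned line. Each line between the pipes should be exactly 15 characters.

Line 1: ['address', 'draw'] (min_width=12, slack=3)
Line 2: ['ocean', 'kitchen'] (min_width=13, slack=2)
Line 3: ['from', 'brown'] (min_width=10, slack=5)
Line 4: ['light', 'sleepy'] (min_width=12, slack=3)
Line 5: ['fish', 'tomato'] (min_width=11, slack=4)
Line 6: ['bridge', 'network'] (min_width=14, slack=1)
Line 7: ['as', 'tired'] (min_width=8, slack=7)
Line 8: ['festival', 'yellow'] (min_width=15, slack=0)
Line 9: ['be'] (min_width=2, slack=13)

Answer: | address draw  |
| ocean kitchen |
|  from brown   |
| light sleepy  |
|  fish tomato  |
|bridge network |
|   as tired    |
|festival yellow|
|      be       |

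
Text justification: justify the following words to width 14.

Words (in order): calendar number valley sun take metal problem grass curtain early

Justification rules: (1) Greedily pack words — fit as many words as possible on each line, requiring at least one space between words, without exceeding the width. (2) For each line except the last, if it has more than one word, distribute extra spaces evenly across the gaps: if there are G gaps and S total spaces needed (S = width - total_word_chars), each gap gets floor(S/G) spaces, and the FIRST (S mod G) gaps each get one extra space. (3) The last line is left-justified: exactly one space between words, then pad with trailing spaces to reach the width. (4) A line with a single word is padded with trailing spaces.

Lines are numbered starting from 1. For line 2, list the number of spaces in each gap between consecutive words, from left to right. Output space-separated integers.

Line 1: ['calendar'] (min_width=8, slack=6)
Line 2: ['number', 'valley'] (min_width=13, slack=1)
Line 3: ['sun', 'take', 'metal'] (min_width=14, slack=0)
Line 4: ['problem', 'grass'] (min_width=13, slack=1)
Line 5: ['curtain', 'early'] (min_width=13, slack=1)

Answer: 2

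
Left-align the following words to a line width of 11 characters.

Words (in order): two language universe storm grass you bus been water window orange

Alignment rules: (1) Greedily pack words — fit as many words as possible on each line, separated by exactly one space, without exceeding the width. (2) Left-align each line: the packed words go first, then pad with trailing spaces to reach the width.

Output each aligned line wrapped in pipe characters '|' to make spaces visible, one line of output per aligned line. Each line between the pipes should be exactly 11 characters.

Answer: |two        |
|language   |
|universe   |
|storm grass|
|you bus    |
|been water |
|window     |
|orange     |

Derivation:
Line 1: ['two'] (min_width=3, slack=8)
Line 2: ['language'] (min_width=8, slack=3)
Line 3: ['universe'] (min_width=8, slack=3)
Line 4: ['storm', 'grass'] (min_width=11, slack=0)
Line 5: ['you', 'bus'] (min_width=7, slack=4)
Line 6: ['been', 'water'] (min_width=10, slack=1)
Line 7: ['window'] (min_width=6, slack=5)
Line 8: ['orange'] (min_width=6, slack=5)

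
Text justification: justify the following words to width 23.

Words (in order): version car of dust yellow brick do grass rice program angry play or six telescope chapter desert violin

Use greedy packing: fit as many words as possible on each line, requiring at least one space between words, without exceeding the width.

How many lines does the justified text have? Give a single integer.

Line 1: ['version', 'car', 'of', 'dust'] (min_width=19, slack=4)
Line 2: ['yellow', 'brick', 'do', 'grass'] (min_width=21, slack=2)
Line 3: ['rice', 'program', 'angry', 'play'] (min_width=23, slack=0)
Line 4: ['or', 'six', 'telescope'] (min_width=16, slack=7)
Line 5: ['chapter', 'desert', 'violin'] (min_width=21, slack=2)
Total lines: 5

Answer: 5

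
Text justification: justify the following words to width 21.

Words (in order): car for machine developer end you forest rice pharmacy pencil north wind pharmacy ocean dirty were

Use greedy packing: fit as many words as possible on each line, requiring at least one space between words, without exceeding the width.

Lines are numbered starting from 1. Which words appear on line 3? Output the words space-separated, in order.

Answer: forest rice pharmacy

Derivation:
Line 1: ['car', 'for', 'machine'] (min_width=15, slack=6)
Line 2: ['developer', 'end', 'you'] (min_width=17, slack=4)
Line 3: ['forest', 'rice', 'pharmacy'] (min_width=20, slack=1)
Line 4: ['pencil', 'north', 'wind'] (min_width=17, slack=4)
Line 5: ['pharmacy', 'ocean', 'dirty'] (min_width=20, slack=1)
Line 6: ['were'] (min_width=4, slack=17)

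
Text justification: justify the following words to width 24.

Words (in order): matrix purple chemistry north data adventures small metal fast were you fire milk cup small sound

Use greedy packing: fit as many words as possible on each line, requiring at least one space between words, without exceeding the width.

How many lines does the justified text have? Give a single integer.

Answer: 5

Derivation:
Line 1: ['matrix', 'purple', 'chemistry'] (min_width=23, slack=1)
Line 2: ['north', 'data', 'adventures'] (min_width=21, slack=3)
Line 3: ['small', 'metal', 'fast', 'were'] (min_width=21, slack=3)
Line 4: ['you', 'fire', 'milk', 'cup', 'small'] (min_width=23, slack=1)
Line 5: ['sound'] (min_width=5, slack=19)
Total lines: 5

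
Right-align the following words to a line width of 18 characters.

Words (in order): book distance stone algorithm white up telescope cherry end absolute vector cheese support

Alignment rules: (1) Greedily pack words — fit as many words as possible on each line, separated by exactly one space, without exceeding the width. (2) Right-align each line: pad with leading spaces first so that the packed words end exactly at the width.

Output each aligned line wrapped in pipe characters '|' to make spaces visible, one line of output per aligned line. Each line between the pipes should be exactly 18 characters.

Line 1: ['book', 'distance'] (min_width=13, slack=5)
Line 2: ['stone', 'algorithm'] (min_width=15, slack=3)
Line 3: ['white', 'up', 'telescope'] (min_width=18, slack=0)
Line 4: ['cherry', 'end'] (min_width=10, slack=8)
Line 5: ['absolute', 'vector'] (min_width=15, slack=3)
Line 6: ['cheese', 'support'] (min_width=14, slack=4)

Answer: |     book distance|
|   stone algorithm|
|white up telescope|
|        cherry end|
|   absolute vector|
|    cheese support|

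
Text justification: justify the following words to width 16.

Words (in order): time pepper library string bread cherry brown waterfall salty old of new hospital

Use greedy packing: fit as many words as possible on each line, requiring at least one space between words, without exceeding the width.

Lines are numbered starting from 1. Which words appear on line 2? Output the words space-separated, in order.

Answer: library string

Derivation:
Line 1: ['time', 'pepper'] (min_width=11, slack=5)
Line 2: ['library', 'string'] (min_width=14, slack=2)
Line 3: ['bread', 'cherry'] (min_width=12, slack=4)
Line 4: ['brown', 'waterfall'] (min_width=15, slack=1)
Line 5: ['salty', 'old', 'of', 'new'] (min_width=16, slack=0)
Line 6: ['hospital'] (min_width=8, slack=8)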